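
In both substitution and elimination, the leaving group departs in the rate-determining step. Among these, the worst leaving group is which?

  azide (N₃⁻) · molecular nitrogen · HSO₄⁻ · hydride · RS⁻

hydride

molecular nitrogen: no meaningful conjugate acid; N₂ departs as an exceptionally stable neutral molecule
HSO₄⁻: pKₐ(H₂SO₄) ≈ -3
azide (N₃⁻): pKₐ(HN₃) ≈ 4.7
RS⁻: pKₐ(RSH (a thiol)) ≈ 10.5
hydride: pKₐ(H₂) ≈ 36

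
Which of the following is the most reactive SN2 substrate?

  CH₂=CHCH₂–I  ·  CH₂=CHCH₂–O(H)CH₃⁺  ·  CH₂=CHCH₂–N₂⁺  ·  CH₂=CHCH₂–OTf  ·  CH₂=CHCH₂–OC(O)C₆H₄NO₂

The skeletons are identical, so relative rate is governed entirely by leaving-group ability.
Leaving-group ability tracks the stability of the departed species; conjugate-acid pKₐ is the usual yardstick (lower pKₐ → better LG).
CH₂=CHCH₂–N₂⁺ loses N₂: no meaningful conjugate acid; N₂ departs as an exceptionally stable neutral molecule
CH₂=CHCH₂–OTf loses OTf⁻: pKₐ(CF₃SO₃H (triflic acid)) ≈ -14
CH₂=CHCH₂–I loses I⁻: pKₐ(HI) ≈ -10
CH₂=CHCH₂–O(H)CH₃⁺ loses R'OH: pKₐ(R'OH₂⁺) ≈ -2.4
CH₂=CHCH₂–OC(O)C₆H₄NO₂ loses p-O₂N–C₆H₄–COO⁻: pKₐ(p-nitrobenzoic acid) ≈ 3.4

CH₂=CHCH₂–N₂⁺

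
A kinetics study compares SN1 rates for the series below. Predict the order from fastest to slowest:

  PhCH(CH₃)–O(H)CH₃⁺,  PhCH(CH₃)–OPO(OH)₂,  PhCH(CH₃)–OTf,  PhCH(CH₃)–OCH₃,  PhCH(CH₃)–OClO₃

Identical carbon frameworks mean the comparison reduces to leaving-group quality.
Leaving-group ability tracks the stability of the departed species; conjugate-acid pKₐ is the usual yardstick (lower pKₐ → better LG).
PhCH(CH₃)–OTf loses OTf⁻: pKₐ(CF₃SO₃H (triflic acid)) ≈ -14
PhCH(CH₃)–OClO₃ loses ClO₄⁻: pKₐ(HClO₄) ≈ -10
PhCH(CH₃)–O(H)CH₃⁺ loses R'OH: pKₐ(R'OH₂⁺) ≈ -2.4
PhCH(CH₃)–OPO(OH)₂ loses H₂PO₄⁻: pKₐ(H₃PO₄) ≈ 2.1
PhCH(CH₃)–OCH₃ loses CH₃O⁻: pKₐ(CH₃OH) ≈ 15.5

PhCH(CH₃)–OTf > PhCH(CH₃)–OClO₃ > PhCH(CH₃)–O(H)CH₃⁺ > PhCH(CH₃)–OPO(OH)₂ > PhCH(CH₃)–OCH₃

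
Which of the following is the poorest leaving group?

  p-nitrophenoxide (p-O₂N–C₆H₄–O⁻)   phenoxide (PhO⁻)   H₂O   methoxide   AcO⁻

methoxide

H₂O: pKₐ(H₃O⁺) ≈ -1.7
AcO⁻: pKₐ(CH₃COOH) ≈ 4.8
p-nitrophenoxide (p-O₂N–C₆H₄–O⁻): pKₐ(p-nitrophenol) ≈ 7.2
phenoxide (PhO⁻): pKₐ(C₆H₅OH (phenol)) ≈ 10
methoxide: pKₐ(CH₃OH) ≈ 15.5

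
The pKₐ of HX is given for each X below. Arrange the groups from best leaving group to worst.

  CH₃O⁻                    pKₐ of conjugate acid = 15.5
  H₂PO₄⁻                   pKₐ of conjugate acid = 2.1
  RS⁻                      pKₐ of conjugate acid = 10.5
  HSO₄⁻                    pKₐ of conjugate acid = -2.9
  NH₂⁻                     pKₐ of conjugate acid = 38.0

Lower conjugate-acid pKₐ ⇒ weaker base ⇒ better leaving group.
Sorting by the given values: HSO₄⁻ (-2.9), H₂PO₄⁻ (2.1), RS⁻ (10.5), CH₃O⁻ (15.5), NH₂⁻ (38.0).

HSO₄⁻ > H₂PO₄⁻ > RS⁻ > CH₃O⁻ > NH₂⁻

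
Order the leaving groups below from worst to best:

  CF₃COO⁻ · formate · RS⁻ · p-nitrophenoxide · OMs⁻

Leaving-group ability tracks the stability of the departed species; conjugate-acid pKₐ is the usual yardstick (lower pKₐ → better LG).
OMs⁻: pKₐ(CH₃SO₃H (MsOH)) ≈ -1.9
CF₃COO⁻: pKₐ(CF₃COOH) ≈ 0.2
formate: pKₐ(HCOOH) ≈ 3.8
p-nitrophenoxide: pKₐ(p-nitrophenol) ≈ 7.2
RS⁻: pKₐ(RSH (a thiol)) ≈ 10.5
The question asks for worst first, so the sequence is read in increasing leaving-group ability.

RS⁻ < p-nitrophenoxide < formate < CF₃COO⁻ < OMs⁻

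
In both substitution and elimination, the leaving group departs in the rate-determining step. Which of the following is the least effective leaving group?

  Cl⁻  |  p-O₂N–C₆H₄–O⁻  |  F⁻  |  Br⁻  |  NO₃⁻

Br⁻: pKₐ(HBr) ≈ -9
Cl⁻: pKₐ(HCl) ≈ -7
NO₃⁻: pKₐ(HNO₃) ≈ -1.3
F⁻: pKₐ(HF) ≈ 3.2
p-O₂N–C₆H₄–O⁻: pKₐ(p-nitrophenol) ≈ 7.2

p-O₂N–C₆H₄–O⁻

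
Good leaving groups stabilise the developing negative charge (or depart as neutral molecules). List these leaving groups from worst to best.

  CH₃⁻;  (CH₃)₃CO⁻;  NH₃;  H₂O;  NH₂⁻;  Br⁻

Leaving-group ability tracks the stability of the departed species; conjugate-acid pKₐ is the usual yardstick (lower pKₐ → better LG).
Br⁻: pKₐ(HBr) ≈ -9
H₂O: pKₐ(H₃O⁺) ≈ -1.7
NH₃: pKₐ(NH₄⁺) ≈ 9.2
(CH₃)₃CO⁻: pKₐ(t-BuOH) ≈ 18
NH₂⁻: pKₐ(NH₃) ≈ 38
CH₃⁻: pKₐ(CH₄) ≈ 48
Reversing gives the worst-to-best order requested.

CH₃⁻ < NH₂⁻ < (CH₃)₃CO⁻ < NH₃ < H₂O < Br⁻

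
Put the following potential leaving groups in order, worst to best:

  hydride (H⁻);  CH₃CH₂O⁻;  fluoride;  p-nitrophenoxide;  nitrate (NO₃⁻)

hydride (H⁻) < CH₃CH₂O⁻ < p-nitrophenoxide < fluoride < nitrate (NO₃⁻)

Rank by basicity of the departing species: weakest base leaves most easily.
nitrate (NO₃⁻): pKₐ(HNO₃) ≈ -1.3
fluoride: pKₐ(HF) ≈ 3.2
p-nitrophenoxide: pKₐ(p-nitrophenol) ≈ 7.2
CH₃CH₂O⁻: pKₐ(CH₃CH₂OH) ≈ 16
hydride (H⁻): pKₐ(H₂) ≈ 36
Listed from poorest to best leaving group as asked.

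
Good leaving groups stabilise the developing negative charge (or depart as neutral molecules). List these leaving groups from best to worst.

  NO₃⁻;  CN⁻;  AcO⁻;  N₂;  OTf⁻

A good leaving group is a weak base: the lower the pKₐ of its conjugate acid, the more readily it departs.
N₂: no meaningful conjugate acid; N₂ departs as an exceptionally stable neutral molecule
OTf⁻: pKₐ(CF₃SO₃H (triflic acid)) ≈ -14 — charge spread over three oxygens and a CF₃ group; the premier leaving group in synthesis
NO₃⁻: pKₐ(HNO₃) ≈ -1.3 — resonance-delocalised over three oxygens
AcO⁻: pKₐ(CH₃COOH) ≈ 4.8 — resonance-stabilised but still a weak base
CN⁻: pKₐ(HCN) ≈ 9.2

N₂ > OTf⁻ > NO₃⁻ > AcO⁻ > CN⁻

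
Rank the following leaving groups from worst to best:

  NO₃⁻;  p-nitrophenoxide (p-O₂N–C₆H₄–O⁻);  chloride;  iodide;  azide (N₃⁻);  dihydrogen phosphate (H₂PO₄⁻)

p-nitrophenoxide (p-O₂N–C₆H₄–O⁻) < azide (N₃⁻) < dihydrogen phosphate (H₂PO₄⁻) < NO₃⁻ < chloride < iodide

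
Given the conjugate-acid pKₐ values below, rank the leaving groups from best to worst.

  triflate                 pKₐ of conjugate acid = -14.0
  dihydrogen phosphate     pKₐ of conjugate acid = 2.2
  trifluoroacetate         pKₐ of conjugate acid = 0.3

Lower conjugate-acid pKₐ ⇒ weaker base ⇒ better leaving group.
Sorting by the given values: triflate (-14.0), trifluoroacetate (0.3), dihydrogen phosphate (2.2).

triflate > trifluoroacetate > dihydrogen phosphate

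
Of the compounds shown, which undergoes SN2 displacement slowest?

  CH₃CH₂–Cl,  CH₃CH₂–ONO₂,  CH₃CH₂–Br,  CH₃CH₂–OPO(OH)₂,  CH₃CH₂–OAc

CH₃CH₂–OAc

The skeletons are identical, so relative rate is governed entirely by leaving-group ability.
Rank by basicity of the departing species: weakest base leaves most easily.
CH₃CH₂–Br loses Br⁻: pKₐ(HBr) ≈ -9
CH₃CH₂–Cl loses Cl⁻: pKₐ(HCl) ≈ -7
CH₃CH₂–ONO₂ loses NO₃⁻: pKₐ(HNO₃) ≈ -1.3
CH₃CH₂–OPO(OH)₂ loses H₂PO₄⁻: pKₐ(H₃PO₄) ≈ 2.1
CH₃CH₂–OAc loses AcO⁻: pKₐ(CH₃COOH) ≈ 4.8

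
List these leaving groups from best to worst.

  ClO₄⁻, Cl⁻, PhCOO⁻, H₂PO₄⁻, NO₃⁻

ClO₄⁻ > Cl⁻ > NO₃⁻ > H₂PO₄⁻ > PhCOO⁻

Leaving-group ability tracks the stability of the departed species; conjugate-acid pKₐ is the usual yardstick (lower pKₐ → better LG).
ClO₄⁻: pKₐ(HClO₄) ≈ -10
Cl⁻: pKₐ(HCl) ≈ -7
NO₃⁻: pKₐ(HNO₃) ≈ -1.3
H₂PO₄⁻: pKₐ(H₃PO₄) ≈ 2.1
PhCOO⁻: pKₐ(C₆H₅COOH) ≈ 4.2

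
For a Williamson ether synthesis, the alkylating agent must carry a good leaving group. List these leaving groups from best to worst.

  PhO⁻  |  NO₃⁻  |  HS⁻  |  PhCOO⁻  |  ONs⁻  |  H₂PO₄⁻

The more stable X⁻ (or X) is on its own — i.e. the weaker a base it is — the better a leaving group it makes.
ONs⁻: pKₐ(p-O₂NC₆H₄SO₃H) ≈ -3.5
NO₃⁻: pKₐ(HNO₃) ≈ -1.3
H₂PO₄⁻: pKₐ(H₃PO₄) ≈ 2.1
PhCOO⁻: pKₐ(C₆H₅COOH) ≈ 4.2
HS⁻: pKₐ(H₂S) ≈ 7
PhO⁻: pKₐ(C₆H₅OH (phenol)) ≈ 10

ONs⁻ > NO₃⁻ > H₂PO₄⁻ > PhCOO⁻ > HS⁻ > PhO⁻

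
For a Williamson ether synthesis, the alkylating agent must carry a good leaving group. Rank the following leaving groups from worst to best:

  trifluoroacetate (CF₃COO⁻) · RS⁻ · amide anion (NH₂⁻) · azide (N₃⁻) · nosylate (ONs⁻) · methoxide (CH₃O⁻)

amide anion (NH₂⁻) < methoxide (CH₃O⁻) < RS⁻ < azide (N₃⁻) < trifluoroacetate (CF₃COO⁻) < nosylate (ONs⁻)

nosylate (ONs⁻): pKₐ(p-O₂NC₆H₄SO₃H) ≈ -3.5
trifluoroacetate (CF₃COO⁻): pKₐ(CF₃COOH) ≈ 0.2
azide (N₃⁻): pKₐ(HN₃) ≈ 4.7
RS⁻: pKₐ(RSH (a thiol)) ≈ 10.5
methoxide (CH₃O⁻): pKₐ(CH₃OH) ≈ 15.5
amide anion (NH₂⁻): pKₐ(NH₃) ≈ 38
The question asks for worst first, so the sequence is read in increasing leaving-group ability.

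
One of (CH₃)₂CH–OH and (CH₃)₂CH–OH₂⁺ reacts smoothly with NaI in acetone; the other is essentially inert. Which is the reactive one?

From (CH₃)₂CH–OH the departing group would be OH⁻ (pKₐ(H₂O) ≈ 15.7). Strong base; essentially never leaves without prior activation.
From (CH₃)₂CH–OH₂⁺ the leaving group is H₂O (pKₐ(H₃O⁺) ≈ -1.7). Neutral; leaves from a protonated alcohol (R–OH₂⁺).
(In practice (CH₃)₂CH–OH₂⁺ is made from (CH₃)₂CH–OH by protonation with strong acid, converting the leaving group from hydroxide to neutral water.)

(CH₃)₂CH–OH₂⁺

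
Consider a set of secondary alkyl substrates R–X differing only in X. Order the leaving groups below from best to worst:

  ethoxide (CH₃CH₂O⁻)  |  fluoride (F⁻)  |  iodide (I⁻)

iodide (I⁻): pKₐ(HI) ≈ -10
fluoride (F⁻): pKₐ(HF) ≈ 3.2
ethoxide (CH₃CH₂O⁻): pKₐ(CH₃CH₂OH) ≈ 16

iodide (I⁻) > fluoride (F⁻) > ethoxide (CH₃CH₂O⁻)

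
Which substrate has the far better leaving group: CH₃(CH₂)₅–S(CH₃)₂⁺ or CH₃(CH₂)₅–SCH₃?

CH₃(CH₂)₅–S(CH₃)₂⁺

From CH₃(CH₂)₅–SCH₃ the departing group would be RS⁻ (pKₐ(RSH (a thiol)) ≈ 10.5). Moderately basic; rarely leaves without activation.
From CH₃(CH₂)₅–S(CH₃)₂⁺ the leaving group is SR'₂ (pKₐ(R'₂SH⁺) ≈ -7). Neutral; leaves from a sulfonium salt (R–SR'₂⁺).
(In practice CH₃(CH₂)₅–S(CH₃)₂⁺ is made from CH₃(CH₂)₅–SCH₃ by S-methylation with CH₃I, allowing neutral dimethyl sulfide, rather than methanethiolate, to depart.)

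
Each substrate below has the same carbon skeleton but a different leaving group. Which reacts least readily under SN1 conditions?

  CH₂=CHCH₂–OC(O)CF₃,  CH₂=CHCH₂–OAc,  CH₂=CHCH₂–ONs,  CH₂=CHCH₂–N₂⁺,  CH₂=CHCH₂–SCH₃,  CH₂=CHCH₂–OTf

CH₂=CHCH₂–SCH₃

Identical carbon frameworks mean the comparison reduces to leaving-group quality.
Leaving-group ability tracks the stability of the departed species; conjugate-acid pKₐ is the usual yardstick (lower pKₐ → better LG).
CH₂=CHCH₂–N₂⁺ loses N₂: no meaningful conjugate acid; N₂ departs as an exceptionally stable neutral molecule
CH₂=CHCH₂–OTf loses OTf⁻: pKₐ(CF₃SO₃H (triflic acid)) ≈ -14
CH₂=CHCH₂–ONs loses ONs⁻: pKₐ(p-O₂NC₆H₄SO₃H) ≈ -3.5
CH₂=CHCH₂–OC(O)CF₃ loses CF₃COO⁻: pKₐ(CF₃COOH) ≈ 0.2
CH₂=CHCH₂–OAc loses AcO⁻: pKₐ(CH₃COOH) ≈ 4.8
CH₂=CHCH₂–SCH₃ loses RS⁻: pKₐ(RSH (a thiol)) ≈ 10.5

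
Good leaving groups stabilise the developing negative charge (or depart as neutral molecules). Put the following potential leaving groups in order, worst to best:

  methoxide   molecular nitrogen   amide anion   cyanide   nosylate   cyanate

amide anion < methoxide < cyanide < cyanate < nosylate < molecular nitrogen

Rank by basicity of the departing species: weakest base leaves most easily.
molecular nitrogen: no meaningful conjugate acid; N₂ departs as an exceptionally stable neutral molecule
nosylate: pKₐ(p-O₂NC₆H₄SO₃H) ≈ -3.5 — p-nitro group further stabilises the sulfonate
cyanate: pKₐ(HOCN) ≈ 3.5 — resonance between N and O
cyanide: pKₐ(HCN) ≈ 9.2
methoxide: pKₐ(CH₃OH) ≈ 15.5
amide anion: pKₐ(NH₃) ≈ 38
The question asks for worst first, so the sequence is read in increasing leaving-group ability.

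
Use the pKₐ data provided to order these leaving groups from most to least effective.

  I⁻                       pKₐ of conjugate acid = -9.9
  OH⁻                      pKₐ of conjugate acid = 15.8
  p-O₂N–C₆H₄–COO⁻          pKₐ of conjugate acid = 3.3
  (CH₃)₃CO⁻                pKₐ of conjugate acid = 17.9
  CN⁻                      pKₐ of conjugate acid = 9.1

I⁻ > p-O₂N–C₆H₄–COO⁻ > CN⁻ > OH⁻ > (CH₃)₃CO⁻

Lower conjugate-acid pKₐ ⇒ weaker base ⇒ better leaving group.
Sorting by the given values: I⁻ (-9.9), p-O₂N–C₆H₄–COO⁻ (3.3), CN⁻ (9.1), OH⁻ (15.8), (CH₃)₃CO⁻ (17.9).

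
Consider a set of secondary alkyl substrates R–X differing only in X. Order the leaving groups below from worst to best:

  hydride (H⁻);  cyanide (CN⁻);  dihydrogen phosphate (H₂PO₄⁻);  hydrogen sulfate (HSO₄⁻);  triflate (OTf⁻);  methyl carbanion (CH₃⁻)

methyl carbanion (CH₃⁻) < hydride (H⁻) < cyanide (CN⁻) < dihydrogen phosphate (H₂PO₄⁻) < hydrogen sulfate (HSO₄⁻) < triflate (OTf⁻)

triflate (OTf⁻): pKₐ(CF₃SO₃H (triflic acid)) ≈ -14
hydrogen sulfate (HSO₄⁻): pKₐ(H₂SO₄) ≈ -3
dihydrogen phosphate (H₂PO₄⁻): pKₐ(H₃PO₄) ≈ 2.1
cyanide (CN⁻): pKₐ(HCN) ≈ 9.2
hydride (H⁻): pKₐ(H₂) ≈ 36
methyl carbanion (CH₃⁻): pKₐ(CH₄) ≈ 48
The question asks for worst first, so the sequence is read in increasing leaving-group ability.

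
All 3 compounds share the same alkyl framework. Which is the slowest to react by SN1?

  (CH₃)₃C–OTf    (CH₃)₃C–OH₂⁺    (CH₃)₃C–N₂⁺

The skeletons are identical, so relative rate is governed entirely by leaving-group ability.
A good leaving group is a weak base: the lower the pKₐ of its conjugate acid, the more readily it departs.
(CH₃)₃C–N₂⁺ loses N₂: no meaningful conjugate acid; N₂ departs as an exceptionally stable neutral molecule
(CH₃)₃C–OTf loses OTf⁻: pKₐ(CF₃SO₃H (triflic acid)) ≈ -14
(CH₃)₃C–OH₂⁺ loses H₂O: pKₐ(H₃O⁺) ≈ -1.7

(CH₃)₃C–OH₂⁺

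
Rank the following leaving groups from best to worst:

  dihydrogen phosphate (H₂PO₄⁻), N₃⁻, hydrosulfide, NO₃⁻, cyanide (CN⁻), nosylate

nosylate > NO₃⁻ > dihydrogen phosphate (H₂PO₄⁻) > N₃⁻ > hydrosulfide > cyanide (CN⁻)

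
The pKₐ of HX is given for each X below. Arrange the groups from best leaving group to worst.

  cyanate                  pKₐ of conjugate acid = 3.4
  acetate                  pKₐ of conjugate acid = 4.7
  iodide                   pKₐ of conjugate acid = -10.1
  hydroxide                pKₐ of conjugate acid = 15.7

iodide > cyanate > acetate > hydroxide

Lower conjugate-acid pKₐ ⇒ weaker base ⇒ better leaving group.
Sorting by the given values: iodide (-10.1), cyanate (3.4), acetate (4.7), hydroxide (15.7).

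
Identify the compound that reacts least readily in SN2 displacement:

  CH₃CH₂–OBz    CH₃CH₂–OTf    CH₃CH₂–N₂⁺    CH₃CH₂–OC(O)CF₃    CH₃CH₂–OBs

With the same alkyl group throughout, only the leaving group differentiates the rates.
Rank by basicity of the departing species: weakest base leaves most easily.
CH₃CH₂–N₂⁺ loses N₂: no meaningful conjugate acid; N₂ departs as an exceptionally stable neutral molecule
CH₃CH₂–OTf loses OTf⁻: pKₐ(CF₃SO₃H (triflic acid)) ≈ -14
CH₃CH₂–OBs loses OBs⁻: pKₐ(p-BrC₆H₄SO₃H) ≈ -2.8
CH₃CH₂–OC(O)CF₃ loses CF₃COO⁻: pKₐ(CF₃COOH) ≈ 0.2
CH₃CH₂–OBz loses PhCOO⁻: pKₐ(C₆H₅COOH) ≈ 4.2

CH₃CH₂–OBz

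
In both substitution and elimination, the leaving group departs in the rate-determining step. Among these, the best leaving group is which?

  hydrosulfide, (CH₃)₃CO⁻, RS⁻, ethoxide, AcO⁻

A good leaving group is a weak base: the lower the pKₐ of its conjugate acid, the more readily it departs.
AcO⁻: pKₐ(CH₃COOH) ≈ 4.8
hydrosulfide: pKₐ(H₂S) ≈ 7
RS⁻: pKₐ(RSH (a thiol)) ≈ 10.5
ethoxide: pKₐ(CH₃CH₂OH) ≈ 16
(CH₃)₃CO⁻: pKₐ(t-BuOH) ≈ 18

AcO⁻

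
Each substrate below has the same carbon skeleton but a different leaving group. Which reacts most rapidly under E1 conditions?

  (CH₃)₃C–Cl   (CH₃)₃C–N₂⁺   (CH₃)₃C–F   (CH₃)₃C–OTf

Identical carbon frameworks mean the comparison reduces to leaving-group quality.
The more stable X⁻ (or X) is on its own — i.e. the weaker a base it is — the better a leaving group it makes.
(CH₃)₃C–N₂⁺ loses N₂: no meaningful conjugate acid; N₂ departs as an exceptionally stable neutral molecule
(CH₃)₃C–OTf loses OTf⁻: pKₐ(CF₃SO₃H (triflic acid)) ≈ -14
(CH₃)₃C–Cl loses Cl⁻: pKₐ(HCl) ≈ -7
(CH₃)₃C–F loses F⁻: pKₐ(HF) ≈ 3.2

(CH₃)₃C–N₂⁺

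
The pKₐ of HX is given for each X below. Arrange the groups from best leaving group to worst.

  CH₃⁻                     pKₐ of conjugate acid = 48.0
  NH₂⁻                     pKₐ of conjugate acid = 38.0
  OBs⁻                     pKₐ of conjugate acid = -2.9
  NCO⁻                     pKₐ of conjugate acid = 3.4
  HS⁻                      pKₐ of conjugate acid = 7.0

OBs⁻ > NCO⁻ > HS⁻ > NH₂⁻ > CH₃⁻

Lower conjugate-acid pKₐ ⇒ weaker base ⇒ better leaving group.
Sorting by the given values: OBs⁻ (-2.9), NCO⁻ (3.4), HS⁻ (7.0), NH₂⁻ (38.0), CH₃⁻ (48.0).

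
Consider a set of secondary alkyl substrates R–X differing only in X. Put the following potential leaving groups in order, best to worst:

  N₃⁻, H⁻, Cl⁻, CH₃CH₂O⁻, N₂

N₂ > Cl⁻ > N₃⁻ > CH₃CH₂O⁻ > H⁻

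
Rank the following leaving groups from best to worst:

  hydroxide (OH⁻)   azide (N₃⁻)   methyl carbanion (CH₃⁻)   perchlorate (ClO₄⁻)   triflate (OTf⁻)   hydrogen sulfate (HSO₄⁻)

Rank by basicity of the departing species: weakest base leaves most easily.
triflate (OTf⁻): pKₐ(CF₃SO₃H (triflic acid)) ≈ -14
perchlorate (ClO₄⁻): pKₐ(HClO₄) ≈ -10 — extremely weak base; rarely used for safety reasons
hydrogen sulfate (HSO₄⁻): pKₐ(H₂SO₄) ≈ -3 — conjugate base of a strong mineral acid
azide (N₃⁻): pKₐ(HN₃) ≈ 4.7 — linear, resonance-stabilised
hydroxide (OH⁻): pKₐ(H₂O) ≈ 15.7
methyl carbanion (CH₃⁻): pKₐ(CH₄) ≈ 48 — unstabilised carbanion; the worst conceivable leaving group

triflate (OTf⁻) > perchlorate (ClO₄⁻) > hydrogen sulfate (HSO₄⁻) > azide (N₃⁻) > hydroxide (OH⁻) > methyl carbanion (CH₃⁻)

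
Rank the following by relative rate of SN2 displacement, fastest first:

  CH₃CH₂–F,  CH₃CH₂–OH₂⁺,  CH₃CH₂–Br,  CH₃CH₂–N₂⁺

Identical carbon frameworks mean the comparison reduces to leaving-group quality.
Rank by basicity of the departing species: weakest base leaves most easily.
CH₃CH₂–N₂⁺ loses N₂: no meaningful conjugate acid; N₂ departs as an exceptionally stable neutral molecule
CH₃CH₂–Br loses Br⁻: pKₐ(HBr) ≈ -9
CH₃CH₂–OH₂⁺ loses H₂O: pKₐ(H₃O⁺) ≈ -1.7
CH₃CH₂–F loses F⁻: pKₐ(HF) ≈ 3.2

CH₃CH₂–N₂⁺ > CH₃CH₂–Br > CH₃CH₂–OH₂⁺ > CH₃CH₂–F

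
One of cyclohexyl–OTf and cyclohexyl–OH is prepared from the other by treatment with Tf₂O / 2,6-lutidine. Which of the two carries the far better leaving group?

cyclohexyl–OTf

From cyclohexyl–OH the departing group would be OH⁻ (pKₐ(H₂O) ≈ 15.7). Strong base; essentially never leaves without prior activation.
From cyclohexyl–OTf the leaving group is OTf⁻ (pKₐ(CF₃SO₃H (triflic acid)) ≈ -14). Charge spread over three oxygens and a CF₃ group; the premier leaving group in synthesis.
Treatment with Tf₂O / 2,6-lutidine works by converting the hydroxyl into a triflate, making cyclohexyl–OTf enormously more reactive.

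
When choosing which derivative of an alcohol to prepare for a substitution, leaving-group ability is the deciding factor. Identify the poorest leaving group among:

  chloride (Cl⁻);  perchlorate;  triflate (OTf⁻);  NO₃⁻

NO₃⁻

triflate (OTf⁻): pKₐ(CF₃SO₃H (triflic acid)) ≈ -14
perchlorate: pKₐ(HClO₄) ≈ -10
chloride (Cl⁻): pKₐ(HCl) ≈ -7
NO₃⁻: pKₐ(HNO₃) ≈ -1.3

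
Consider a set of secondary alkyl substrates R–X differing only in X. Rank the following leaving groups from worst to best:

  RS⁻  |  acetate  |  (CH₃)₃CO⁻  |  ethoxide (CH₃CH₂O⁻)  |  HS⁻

A good leaving group is a weak base: the lower the pKₐ of its conjugate acid, the more readily it departs.
acetate: pKₐ(CH₃COOH) ≈ 4.8
HS⁻: pKₐ(H₂S) ≈ 7
RS⁻: pKₐ(RSH (a thiol)) ≈ 10.5
ethoxide (CH₃CH₂O⁻): pKₐ(CH₃CH₂OH) ≈ 16
(CH₃)₃CO⁻: pKₐ(t-BuOH) ≈ 18
Reversing gives the worst-to-best order requested.

(CH₃)₃CO⁻ < ethoxide (CH₃CH₂O⁻) < RS⁻ < HS⁻ < acetate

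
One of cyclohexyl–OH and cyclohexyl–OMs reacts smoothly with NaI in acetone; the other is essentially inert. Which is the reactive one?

cyclohexyl–OMs

From cyclohexyl–OH the departing group would be OH⁻ (pKₐ(H₂O) ≈ 15.7). Strong base; essentially never leaves without prior activation.
From cyclohexyl–OMs the leaving group is OMs⁻ (pKₐ(CH₃SO₃H (MsOH)) ≈ -1.9). Resonance-delocalised alkanesulfonate.
(In practice cyclohexyl–OMs is made from cyclohexyl–OH by treatment with MsCl / Et₃N, converting the hydroxyl into a mesylate.)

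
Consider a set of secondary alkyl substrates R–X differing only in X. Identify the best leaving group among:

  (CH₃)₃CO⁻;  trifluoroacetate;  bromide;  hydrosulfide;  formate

The more stable X⁻ (or X) is on its own — i.e. the weaker a base it is — the better a leaving group it makes.
bromide: pKₐ(HBr) ≈ -9
trifluoroacetate: pKₐ(CF₃COOH) ≈ 0.2
formate: pKₐ(HCOOH) ≈ 3.8
hydrosulfide: pKₐ(H₂S) ≈ 7
(CH₃)₃CO⁻: pKₐ(t-BuOH) ≈ 18

bromide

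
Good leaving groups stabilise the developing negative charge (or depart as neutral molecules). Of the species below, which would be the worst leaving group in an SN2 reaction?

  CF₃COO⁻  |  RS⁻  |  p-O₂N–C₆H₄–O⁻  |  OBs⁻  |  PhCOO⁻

Leaving-group ability tracks the stability of the departed species; conjugate-acid pKₐ is the usual yardstick (lower pKₐ → better LG).
OBs⁻: pKₐ(p-BrC₆H₄SO₃H) ≈ -2.8
CF₃COO⁻: pKₐ(CF₃COOH) ≈ 0.2
PhCOO⁻: pKₐ(C₆H₅COOH) ≈ 4.2
p-O₂N–C₆H₄–O⁻: pKₐ(p-nitrophenol) ≈ 7.2
RS⁻: pKₐ(RSH (a thiol)) ≈ 10.5

RS⁻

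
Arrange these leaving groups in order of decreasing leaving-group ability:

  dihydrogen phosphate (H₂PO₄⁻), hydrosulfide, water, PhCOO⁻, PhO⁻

water > dihydrogen phosphate (H₂PO₄⁻) > PhCOO⁻ > hydrosulfide > PhO⁻

The more stable X⁻ (or X) is on its own — i.e. the weaker a base it is — the better a leaving group it makes.
water: pKₐ(H₃O⁺) ≈ -1.7
dihydrogen phosphate (H₂PO₄⁻): pKₐ(H₃PO₄) ≈ 2.1
PhCOO⁻: pKₐ(C₆H₅COOH) ≈ 4.2
hydrosulfide: pKₐ(H₂S) ≈ 7
PhO⁻: pKₐ(C₆H₅OH (phenol)) ≈ 10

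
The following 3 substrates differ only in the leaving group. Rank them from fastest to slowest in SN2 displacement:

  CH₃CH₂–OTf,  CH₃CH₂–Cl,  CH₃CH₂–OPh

Identical carbon frameworks mean the comparison reduces to leaving-group quality.
Leaving-group ability tracks the stability of the departed species; conjugate-acid pKₐ is the usual yardstick (lower pKₐ → better LG).
CH₃CH₂–OTf loses OTf⁻: pKₐ(CF₃SO₃H (triflic acid)) ≈ -14
CH₃CH₂–Cl loses Cl⁻: pKₐ(HCl) ≈ -7
CH₃CH₂–OPh loses PhO⁻: pKₐ(C₆H₅OH (phenol)) ≈ 10

CH₃CH₂–OTf > CH₃CH₂–Cl > CH₃CH₂–OPh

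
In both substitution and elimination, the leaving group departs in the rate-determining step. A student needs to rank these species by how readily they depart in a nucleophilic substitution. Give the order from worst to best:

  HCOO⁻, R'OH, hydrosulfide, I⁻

hydrosulfide < HCOO⁻ < R'OH < I⁻

I⁻: pKₐ(HI) ≈ -10
R'OH: pKₐ(R'OH₂⁺) ≈ -2.4 — neutral; leaves from a protonated ether (an oxonium ion, R–O(H)R'⁺)
HCOO⁻: pKₐ(HCOOH) ≈ 3.8 — resonance-stabilised carboxylate
hydrosulfide: pKₐ(H₂S) ≈ 7 — larger and more polarisable than the oxygen analogue
Reversing gives the worst-to-best order requested.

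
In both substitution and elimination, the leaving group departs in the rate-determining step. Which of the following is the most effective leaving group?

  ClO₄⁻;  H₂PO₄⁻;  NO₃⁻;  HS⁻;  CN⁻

ClO₄⁻

Leaving-group ability tracks the stability of the departed species; conjugate-acid pKₐ is the usual yardstick (lower pKₐ → better LG).
ClO₄⁻: pKₐ(HClO₄) ≈ -10
NO₃⁻: pKₐ(HNO₃) ≈ -1.3
H₂PO₄⁻: pKₐ(H₃PO₄) ≈ 2.1
HS⁻: pKₐ(H₂S) ≈ 7
CN⁻: pKₐ(HCN) ≈ 9.2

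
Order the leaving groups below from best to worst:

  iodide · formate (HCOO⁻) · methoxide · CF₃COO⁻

Leaving-group ability tracks the stability of the departed species; conjugate-acid pKₐ is the usual yardstick (lower pKₐ → better LG).
iodide: pKₐ(HI) ≈ -10
CF₃COO⁻: pKₐ(CF₃COOH) ≈ 0.2 — strongly electron-withdrawing CF₃ stabilises the carboxylate
formate (HCOO⁻): pKₐ(HCOOH) ≈ 3.8 — resonance-stabilised carboxylate
methoxide: pKₐ(CH₃OH) ≈ 15.5

iodide > CF₃COO⁻ > formate (HCOO⁻) > methoxide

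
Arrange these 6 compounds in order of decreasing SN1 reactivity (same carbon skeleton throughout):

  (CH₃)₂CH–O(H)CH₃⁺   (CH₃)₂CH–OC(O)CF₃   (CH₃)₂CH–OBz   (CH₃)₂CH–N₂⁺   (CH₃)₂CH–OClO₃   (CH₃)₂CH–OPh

(CH₃)₂CH–N₂⁺ > (CH₃)₂CH–OClO₃ > (CH₃)₂CH–O(H)CH₃⁺ > (CH₃)₂CH–OC(O)CF₃ > (CH₃)₂CH–OBz > (CH₃)₂CH–OPh

With the same alkyl group throughout, only the leaving group differentiates the rates.
Leaving-group ability tracks the stability of the departed species; conjugate-acid pKₐ is the usual yardstick (lower pKₐ → better LG).
(CH₃)₂CH–N₂⁺ loses N₂: no meaningful conjugate acid; N₂ departs as an exceptionally stable neutral molecule
(CH₃)₂CH–OClO₃ loses ClO₄⁻: pKₐ(HClO₄) ≈ -10
(CH₃)₂CH–O(H)CH₃⁺ loses R'OH: pKₐ(R'OH₂⁺) ≈ -2.4
(CH₃)₂CH–OC(O)CF₃ loses CF₃COO⁻: pKₐ(CF₃COOH) ≈ 0.2
(CH₃)₂CH–OBz loses PhCOO⁻: pKₐ(C₆H₅COOH) ≈ 4.2
(CH₃)₂CH–OPh loses PhO⁻: pKₐ(C₆H₅OH (phenol)) ≈ 10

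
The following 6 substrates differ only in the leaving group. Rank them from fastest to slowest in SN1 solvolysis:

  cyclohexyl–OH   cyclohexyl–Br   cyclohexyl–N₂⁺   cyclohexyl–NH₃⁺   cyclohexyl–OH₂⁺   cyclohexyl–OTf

cyclohexyl–N₂⁺ > cyclohexyl–OTf > cyclohexyl–Br > cyclohexyl–OH₂⁺ > cyclohexyl–NH₃⁺ > cyclohexyl–OH

Identical carbon frameworks mean the comparison reduces to leaving-group quality.
Rank by basicity of the departing species: weakest base leaves most easily.
cyclohexyl–N₂⁺ loses N₂: no meaningful conjugate acid; N₂ departs as an exceptionally stable neutral molecule
cyclohexyl–OTf loses OTf⁻: pKₐ(CF₃SO₃H (triflic acid)) ≈ -14
cyclohexyl–Br loses Br⁻: pKₐ(HBr) ≈ -9
cyclohexyl–OH₂⁺ loses H₂O: pKₐ(H₃O⁺) ≈ -1.7
cyclohexyl–NH₃⁺ loses NH₃: pKₐ(NH₄⁺) ≈ 9.2
cyclohexyl–OH loses OH⁻: pKₐ(H₂O) ≈ 15.7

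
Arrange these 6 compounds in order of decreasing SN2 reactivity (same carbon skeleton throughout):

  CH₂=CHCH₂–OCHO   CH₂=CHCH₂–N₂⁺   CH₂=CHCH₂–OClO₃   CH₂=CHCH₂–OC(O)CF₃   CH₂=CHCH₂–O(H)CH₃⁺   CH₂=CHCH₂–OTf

CH₂=CHCH₂–N₂⁺ > CH₂=CHCH₂–OTf > CH₂=CHCH₂–OClO₃ > CH₂=CHCH₂–O(H)CH₃⁺ > CH₂=CHCH₂–OC(O)CF₃ > CH₂=CHCH₂–OCHO

With the same alkyl group throughout, only the leaving group differentiates the rates.
The more stable X⁻ (or X) is on its own — i.e. the weaker a base it is — the better a leaving group it makes.
CH₂=CHCH₂–N₂⁺ loses N₂: no meaningful conjugate acid; N₂ departs as an exceptionally stable neutral molecule
CH₂=CHCH₂–OTf loses OTf⁻: pKₐ(CF₃SO₃H (triflic acid)) ≈ -14
CH₂=CHCH₂–OClO₃ loses ClO₄⁻: pKₐ(HClO₄) ≈ -10
CH₂=CHCH₂–O(H)CH₃⁺ loses R'OH: pKₐ(R'OH₂⁺) ≈ -2.4
CH₂=CHCH₂–OC(O)CF₃ loses CF₃COO⁻: pKₐ(CF₃COOH) ≈ 0.2
CH₂=CHCH₂–OCHO loses HCOO⁻: pKₐ(HCOOH) ≈ 3.8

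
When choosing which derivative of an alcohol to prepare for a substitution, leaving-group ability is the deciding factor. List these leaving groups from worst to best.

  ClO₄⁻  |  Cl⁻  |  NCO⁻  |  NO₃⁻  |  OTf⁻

Leaving-group ability tracks the stability of the departed species; conjugate-acid pKₐ is the usual yardstick (lower pKₐ → better LG).
OTf⁻: pKₐ(CF₃SO₃H (triflic acid)) ≈ -14
ClO₄⁻: pKₐ(HClO₄) ≈ -10 — extremely weak base; rarely used for safety reasons
Cl⁻: pKₐ(HCl) ≈ -7 — moderately weak base
NO₃⁻: pKₐ(HNO₃) ≈ -1.3
NCO⁻: pKₐ(HOCN) ≈ 3.5 — resonance between N and O
Listed from poorest to best leaving group as asked.

NCO⁻ < NO₃⁻ < Cl⁻ < ClO₄⁻ < OTf⁻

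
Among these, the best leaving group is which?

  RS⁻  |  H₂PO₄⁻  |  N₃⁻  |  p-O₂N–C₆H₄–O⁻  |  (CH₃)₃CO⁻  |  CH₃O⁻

H₂PO₄⁻

Leaving-group ability tracks the stability of the departed species; conjugate-acid pKₐ is the usual yardstick (lower pKₐ → better LG).
H₂PO₄⁻: pKₐ(H₃PO₄) ≈ 2.1
N₃⁻: pKₐ(HN₃) ≈ 4.7
p-O₂N–C₆H₄–O⁻: pKₐ(p-nitrophenol) ≈ 7.2
RS⁻: pKₐ(RSH (a thiol)) ≈ 10.5
CH₃O⁻: pKₐ(CH₃OH) ≈ 15.5
(CH₃)₃CO⁻: pKₐ(t-BuOH) ≈ 18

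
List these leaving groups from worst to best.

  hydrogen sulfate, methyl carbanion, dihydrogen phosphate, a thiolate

hydrogen sulfate: pKₐ(H₂SO₄) ≈ -3 — conjugate base of a strong mineral acid
dihydrogen phosphate: pKₐ(H₃PO₄) ≈ 2.1 — moderate base; biological leaving group after further activation
a thiolate: pKₐ(RSH (a thiol)) ≈ 10.5
methyl carbanion: pKₐ(CH₄) ≈ 48
Reversing gives the worst-to-best order requested.

methyl carbanion < a thiolate < dihydrogen phosphate < hydrogen sulfate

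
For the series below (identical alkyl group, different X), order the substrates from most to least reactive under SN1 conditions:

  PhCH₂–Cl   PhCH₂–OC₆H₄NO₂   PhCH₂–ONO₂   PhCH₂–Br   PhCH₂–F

PhCH₂–Br > PhCH₂–Cl > PhCH₂–ONO₂ > PhCH₂–F > PhCH₂–OC₆H₄NO₂

The skeletons are identical, so relative rate is governed entirely by leaving-group ability.
The more stable X⁻ (or X) is on its own — i.e. the weaker a base it is — the better a leaving group it makes.
PhCH₂–Br loses Br⁻: pKₐ(HBr) ≈ -9
PhCH₂–Cl loses Cl⁻: pKₐ(HCl) ≈ -7
PhCH₂–ONO₂ loses NO₃⁻: pKₐ(HNO₃) ≈ -1.3
PhCH₂–F loses F⁻: pKₐ(HF) ≈ 3.2
PhCH₂–OC₆H₄NO₂ loses p-O₂N–C₆H₄–O⁻: pKₐ(p-nitrophenol) ≈ 7.2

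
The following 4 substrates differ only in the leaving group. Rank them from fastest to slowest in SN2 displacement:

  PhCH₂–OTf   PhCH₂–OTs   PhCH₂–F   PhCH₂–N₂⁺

PhCH₂–N₂⁺ > PhCH₂–OTf > PhCH₂–OTs > PhCH₂–F

Identical carbon frameworks mean the comparison reduces to leaving-group quality.
A good leaving group is a weak base: the lower the pKₐ of its conjugate acid, the more readily it departs.
PhCH₂–N₂⁺ loses N₂: no meaningful conjugate acid; N₂ departs as an exceptionally stable neutral molecule
PhCH₂–OTf loses OTf⁻: pKₐ(CF₃SO₃H (triflic acid)) ≈ -14
PhCH₂–OTs loses OTs⁻: pKₐ(p-CH₃C₆H₄SO₃H (TsOH)) ≈ -2.8
PhCH₂–F loses F⁻: pKₐ(HF) ≈ 3.2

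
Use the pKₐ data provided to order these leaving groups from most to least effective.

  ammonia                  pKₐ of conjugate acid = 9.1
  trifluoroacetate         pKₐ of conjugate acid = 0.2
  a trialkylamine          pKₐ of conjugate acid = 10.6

trifluoroacetate > ammonia > a trialkylamine

Lower conjugate-acid pKₐ ⇒ weaker base ⇒ better leaving group.
Sorting by the given values: trifluoroacetate (0.2), ammonia (9.1), a trialkylamine (10.6).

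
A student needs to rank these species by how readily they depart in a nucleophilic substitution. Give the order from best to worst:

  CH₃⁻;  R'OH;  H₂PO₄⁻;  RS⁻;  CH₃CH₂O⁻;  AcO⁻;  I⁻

I⁻ > R'OH > H₂PO₄⁻ > AcO⁻ > RS⁻ > CH₃CH₂O⁻ > CH₃⁻

A good leaving group is a weak base: the lower the pKₐ of its conjugate acid, the more readily it departs.
I⁻: pKₐ(HI) ≈ -10 — large, highly polarisable; very weak base
R'OH: pKₐ(R'OH₂⁺) ≈ -2.4
H₂PO₄⁻: pKₐ(H₃PO₄) ≈ 2.1 — moderate base; biological leaving group after further activation
AcO⁻: pKₐ(CH₃COOH) ≈ 4.8 — resonance-stabilised but still a weak base
RS⁻: pKₐ(RSH (a thiol)) ≈ 10.5
CH₃CH₂O⁻: pKₐ(CH₃CH₂OH) ≈ 16 — strong base; alkoxides do not leave unassisted
CH₃⁻: pKₐ(CH₄) ≈ 48 — unstabilised carbanion; the worst conceivable leaving group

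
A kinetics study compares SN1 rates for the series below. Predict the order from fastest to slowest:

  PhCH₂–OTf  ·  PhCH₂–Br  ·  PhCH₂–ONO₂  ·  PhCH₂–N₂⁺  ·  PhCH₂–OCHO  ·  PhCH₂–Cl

PhCH₂–N₂⁺ > PhCH₂–OTf > PhCH₂–Br > PhCH₂–Cl > PhCH₂–ONO₂ > PhCH₂–OCHO

The skeletons are identical, so relative rate is governed entirely by leaving-group ability.
Leaving-group ability tracks the stability of the departed species; conjugate-acid pKₐ is the usual yardstick (lower pKₐ → better LG).
PhCH₂–N₂⁺ loses N₂: no meaningful conjugate acid; N₂ departs as an exceptionally stable neutral molecule
PhCH₂–OTf loses OTf⁻: pKₐ(CF₃SO₃H (triflic acid)) ≈ -14
PhCH₂–Br loses Br⁻: pKₐ(HBr) ≈ -9
PhCH₂–Cl loses Cl⁻: pKₐ(HCl) ≈ -7
PhCH₂–ONO₂ loses NO₃⁻: pKₐ(HNO₃) ≈ -1.3
PhCH₂–OCHO loses HCOO⁻: pKₐ(HCOOH) ≈ 3.8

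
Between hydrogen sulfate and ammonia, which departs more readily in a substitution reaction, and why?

hydrogen sulfate

hydrogen sulfate is the better leaving group.
pKₐ(H₂SO₄) ≈ -3 versus pKₐ(NH₄⁺) ≈ 9.2: hydrogen sulfate is the much weaker base.
Conjugate base of a strong mineral acid.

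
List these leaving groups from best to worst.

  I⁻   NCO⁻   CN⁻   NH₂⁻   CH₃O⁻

I⁻: pKₐ(HI) ≈ -10 — large, highly polarisable; very weak base
NCO⁻: pKₐ(HOCN) ≈ 3.5
CN⁻: pKₐ(HCN) ≈ 9.2 — sp carbon stabilises the charge somewhat, but still a poor LG
CH₃O⁻: pKₐ(CH₃OH) ≈ 15.5
NH₂⁻: pKₐ(NH₃) ≈ 38

I⁻ > NCO⁻ > CN⁻ > CH₃O⁻ > NH₂⁻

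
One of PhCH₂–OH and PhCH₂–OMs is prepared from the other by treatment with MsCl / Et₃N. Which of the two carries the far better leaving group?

PhCH₂–OMs

From PhCH₂–OH the departing group would be OH⁻ (pKₐ(H₂O) ≈ 15.7). Strong base; essentially never leaves without prior activation.
From PhCH₂–OMs the leaving group is OMs⁻ (pKₐ(CH₃SO₃H (MsOH)) ≈ -1.9). Resonance-delocalised alkanesulfonate.
Treatment with MsCl / Et₃N works by converting the hydroxyl into a mesylate, making PhCH₂–OMs enormously more reactive.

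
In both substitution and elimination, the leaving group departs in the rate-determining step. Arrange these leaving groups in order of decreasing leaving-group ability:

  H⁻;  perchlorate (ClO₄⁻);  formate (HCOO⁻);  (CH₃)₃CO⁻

Rank by basicity of the departing species: weakest base leaves most easily.
perchlorate (ClO₄⁻): pKₐ(HClO₄) ≈ -10
formate (HCOO⁻): pKₐ(HCOOH) ≈ 3.8 — resonance-stabilised carboxylate
(CH₃)₃CO⁻: pKₐ(t-BuOH) ≈ 18
H⁻: pKₐ(H₂) ≈ 36

perchlorate (ClO₄⁻) > formate (HCOO⁻) > (CH₃)₃CO⁻ > H⁻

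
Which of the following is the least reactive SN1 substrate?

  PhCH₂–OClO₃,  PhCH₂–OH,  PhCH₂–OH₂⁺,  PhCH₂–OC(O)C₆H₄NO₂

PhCH₂–OH

Same R in every case — rank the leaving groups.
The more stable X⁻ (or X) is on its own — i.e. the weaker a base it is — the better a leaving group it makes.
PhCH₂–OClO₃ loses ClO₄⁻: pKₐ(HClO₄) ≈ -10
PhCH₂–OH₂⁺ loses H₂O: pKₐ(H₃O⁺) ≈ -1.7
PhCH₂–OC(O)C₆H₄NO₂ loses p-O₂N–C₆H₄–COO⁻: pKₐ(p-nitrobenzoic acid) ≈ 3.4
PhCH₂–OH loses OH⁻: pKₐ(H₂O) ≈ 15.7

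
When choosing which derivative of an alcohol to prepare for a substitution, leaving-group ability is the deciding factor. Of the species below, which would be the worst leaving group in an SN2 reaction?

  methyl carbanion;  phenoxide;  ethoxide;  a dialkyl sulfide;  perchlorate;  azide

Leaving-group ability tracks the stability of the departed species; conjugate-acid pKₐ is the usual yardstick (lower pKₐ → better LG).
perchlorate: pKₐ(HClO₄) ≈ -10
a dialkyl sulfide: pKₐ(R'₂SH⁺) ≈ -7
azide: pKₐ(HN₃) ≈ 4.7
phenoxide: pKₐ(C₆H₅OH (phenol)) ≈ 10
ethoxide: pKₐ(CH₃CH₂OH) ≈ 16
methyl carbanion: pKₐ(CH₄) ≈ 48

methyl carbanion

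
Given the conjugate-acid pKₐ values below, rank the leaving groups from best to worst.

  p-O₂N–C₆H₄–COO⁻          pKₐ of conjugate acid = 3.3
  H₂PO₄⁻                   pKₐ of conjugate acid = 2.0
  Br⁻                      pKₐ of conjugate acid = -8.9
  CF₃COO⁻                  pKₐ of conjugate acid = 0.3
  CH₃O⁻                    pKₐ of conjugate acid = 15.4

Lower conjugate-acid pKₐ ⇒ weaker base ⇒ better leaving group.
Sorting by the given values: Br⁻ (-8.9), CF₃COO⁻ (0.3), H₂PO₄⁻ (2.0), p-O₂N–C₆H₄–COO⁻ (3.3), CH₃O⁻ (15.4).

Br⁻ > CF₃COO⁻ > H₂PO₄⁻ > p-O₂N–C₆H₄–COO⁻ > CH₃O⁻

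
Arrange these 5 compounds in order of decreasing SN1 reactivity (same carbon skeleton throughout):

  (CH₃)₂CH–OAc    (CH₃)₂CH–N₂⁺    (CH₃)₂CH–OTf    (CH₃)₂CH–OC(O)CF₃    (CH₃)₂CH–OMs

Identical carbon frameworks mean the comparison reduces to leaving-group quality.
Rank by basicity of the departing species: weakest base leaves most easily.
(CH₃)₂CH–N₂⁺ loses N₂: no meaningful conjugate acid; N₂ departs as an exceptionally stable neutral molecule
(CH₃)₂CH–OTf loses OTf⁻: pKₐ(CF₃SO₃H (triflic acid)) ≈ -14
(CH₃)₂CH–OMs loses OMs⁻: pKₐ(CH₃SO₃H (MsOH)) ≈ -1.9
(CH₃)₂CH–OC(O)CF₃ loses CF₃COO⁻: pKₐ(CF₃COOH) ≈ 0.2
(CH₃)₂CH–OAc loses AcO⁻: pKₐ(CH₃COOH) ≈ 4.8

(CH₃)₂CH–N₂⁺ > (CH₃)₂CH–OTf > (CH₃)₂CH–OMs > (CH₃)₂CH–OC(O)CF₃ > (CH₃)₂CH–OAc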